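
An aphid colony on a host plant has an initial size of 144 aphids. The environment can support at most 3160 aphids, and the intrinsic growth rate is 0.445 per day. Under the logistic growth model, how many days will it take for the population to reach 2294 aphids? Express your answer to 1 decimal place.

9.0 days

A = (K − N₀)/N₀ = (3160 − 144)/144 = 20.944.
Solve 3160/(1 + 20.944·e^(−0.445t)) = 2294: 1 + 20.944·e^(−0.445t) = 1.3775, so e^(−0.445t) = 0.0180242.
−0.445·t = ln(0.0180242) = -4.016, so t = 4.016/0.445 = 9.0248.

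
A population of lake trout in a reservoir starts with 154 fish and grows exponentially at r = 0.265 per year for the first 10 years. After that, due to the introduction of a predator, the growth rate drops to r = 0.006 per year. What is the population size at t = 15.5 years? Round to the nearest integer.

Phase 1: N(10) = 154·e^(0.265×10) = 154·e^2.65 = 2179.72.
Phase 2 runs for 15.5 − 10 = 5.5 years at r = 0.006.
N(15.5) = 2179.72·e^(0.006×5.5) = 2179.72·e^0.033 = 2252.85.

2253 fish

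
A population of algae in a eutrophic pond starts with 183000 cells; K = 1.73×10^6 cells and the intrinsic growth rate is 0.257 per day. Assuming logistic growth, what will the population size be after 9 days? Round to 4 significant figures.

A = (K − N₀)/N₀ = (1.73×10^6 − 183000)/183000 = 8.4536.
N(t) = K/(1 + A·e^(−rt)) = 1.73×10^6/(1 + 8.4536×e^(−0.257×9)).
e^(−2.313) = 0.098964; denominator = 1 + 8.4536×0.098964 = 1.8366.
N = 1.73×10^6/1.8366 = 941960.

942000 cells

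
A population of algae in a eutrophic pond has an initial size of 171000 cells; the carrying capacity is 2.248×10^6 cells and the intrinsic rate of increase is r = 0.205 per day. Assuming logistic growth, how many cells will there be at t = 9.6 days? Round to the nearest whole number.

A = (K − N₀)/N₀ = (2.248×10^6 − 171000)/171000 = 12.146.
N(t) = K/(1 + A·e^(−rt)) = 2.248×10^6/(1 + 12.146×e^(−0.205×9.6)).
e^(−1.968) = 0.13974; denominator = 1 + 12.146×0.13974 = 2.6973.
N = 2.248×10^6/2.6973 = 833438.

833438 cells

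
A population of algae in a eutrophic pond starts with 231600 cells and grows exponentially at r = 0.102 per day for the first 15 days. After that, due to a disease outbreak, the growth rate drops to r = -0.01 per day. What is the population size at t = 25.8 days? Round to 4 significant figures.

960100 cells

Phase 1: N(15) = 231600·e^(0.102×15) = 231600·e^1.53 = 1.06957×10^6.
Phase 2 runs for 25.8 − 15 = 10.8 days at r = -0.01.
N(25.8) = 1.06957×10^6·e^(-0.01×10.8) = 1.06957×10^6·e^-0.108 = 960075.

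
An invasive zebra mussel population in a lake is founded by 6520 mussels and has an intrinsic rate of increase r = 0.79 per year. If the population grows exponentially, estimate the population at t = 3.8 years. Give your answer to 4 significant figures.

131200 mussels

N(t) = N₀·e^(rt) = 6520 × e^(0.79×3.8) = 6520 × e^3.002.
e^3.002 ≈ 20.126, so N ≈ 6520 × 20.126 = 131220.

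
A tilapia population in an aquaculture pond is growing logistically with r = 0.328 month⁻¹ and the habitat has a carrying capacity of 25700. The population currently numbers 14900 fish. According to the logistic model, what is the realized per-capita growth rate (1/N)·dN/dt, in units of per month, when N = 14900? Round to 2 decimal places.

(1/N)·dN/dt = r(1 − N/K) = 0.328 × (1 − 14900/25700).
= 0.328 × 0.42023 = 0.13784.

0.14 per month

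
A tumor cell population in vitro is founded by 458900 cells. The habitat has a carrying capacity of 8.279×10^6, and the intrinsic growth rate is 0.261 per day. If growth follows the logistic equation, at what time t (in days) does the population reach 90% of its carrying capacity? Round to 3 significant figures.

19.3 days

A = (K − N₀)/N₀ = (8.279×10^6 − 458900)/458900 = 17.041.
Solve 8.279×10^6/(1 + 17.041·e^(−0.261t)) = 7.4511×10^6: 1 + 17.041·e^(−0.261t) = 1.1111, so e^(−0.261t) = 0.00652023.
−0.261·t = ln(0.00652023) = -5.0328, so t = 5.0328/0.261 = 19.283.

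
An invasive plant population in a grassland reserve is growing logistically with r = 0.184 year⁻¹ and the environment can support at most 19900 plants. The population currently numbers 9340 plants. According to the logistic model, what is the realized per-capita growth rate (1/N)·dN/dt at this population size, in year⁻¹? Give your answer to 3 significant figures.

0.0976 per year

(1/N)·dN/dt = r(1 − N/K) = 0.184 × (1 − 9340/19900).
= 0.184 × 0.53065 = 0.09764.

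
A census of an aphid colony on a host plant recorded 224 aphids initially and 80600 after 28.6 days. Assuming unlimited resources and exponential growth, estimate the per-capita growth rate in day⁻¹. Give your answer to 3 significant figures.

From N(t) = N₀·e^(rt): e^(r·28.6) = 80600/224 = 359.82.
r·28.6 = ln(359.82) = 5.8856, so r = 5.8856/28.6 = 0.20579.

0.206 per day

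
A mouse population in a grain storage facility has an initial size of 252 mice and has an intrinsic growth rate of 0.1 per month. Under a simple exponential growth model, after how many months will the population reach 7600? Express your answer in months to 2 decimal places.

34.06 months

Set N₀·e^(rt) = 7600: e^(0.1·t) = 7600/252 = 30.159.
0.1·t = ln(30.159) = 3.4065, so t = 3.4065/0.1 = 34.065.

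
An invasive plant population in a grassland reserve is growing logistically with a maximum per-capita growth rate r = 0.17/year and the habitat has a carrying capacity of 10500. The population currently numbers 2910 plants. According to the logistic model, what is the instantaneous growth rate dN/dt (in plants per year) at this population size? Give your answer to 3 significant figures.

358 plants per year

dN/dt = rN(1 − N/K) = 0.17 × 2910 × (1 − 2910/10500).
1 − 2910/10500 = 0.72286; dN/dt = 0.17 × 2910 × 0.72286 = 357.6.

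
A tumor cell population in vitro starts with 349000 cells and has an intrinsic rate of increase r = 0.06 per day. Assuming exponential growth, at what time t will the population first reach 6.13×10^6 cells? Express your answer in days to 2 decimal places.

Set N₀·e^(rt) = 6.13×10^6: e^(0.06·t) = 6.13×10^6/349000 = 17.564.
0.06·t = ln(17.564) = 2.8659, so t = 2.8659/0.06 = 47.765.

47.76 days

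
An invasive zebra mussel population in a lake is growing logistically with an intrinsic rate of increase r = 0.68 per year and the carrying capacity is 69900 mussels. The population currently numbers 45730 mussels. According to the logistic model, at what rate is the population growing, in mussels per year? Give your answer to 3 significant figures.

10800 mussels per year

dN/dt = rN(1 − N/K) = 0.68 × 45730 × (1 − 45730/69900).
1 − 45730/69900 = 0.34578; dN/dt = 0.68 × 45730 × 0.34578 = 10753.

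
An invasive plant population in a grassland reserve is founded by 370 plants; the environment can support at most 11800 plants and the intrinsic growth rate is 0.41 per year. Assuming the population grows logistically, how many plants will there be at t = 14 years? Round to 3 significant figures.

A = (K − N₀)/N₀ = (11800 − 370)/370 = 30.892.
N(t) = K/(1 + A·e^(−rt)) = 11800/(1 + 30.892×e^(−0.41×14)).
e^(−5.74) = 0.0032148; denominator = 1 + 30.892×0.0032148 = 1.0993.
N = 11800/1.0993 = 10734.

10700 plants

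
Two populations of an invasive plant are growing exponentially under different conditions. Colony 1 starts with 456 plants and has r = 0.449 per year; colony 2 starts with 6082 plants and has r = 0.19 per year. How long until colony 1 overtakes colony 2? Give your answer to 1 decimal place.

Set 456·e^(0.449t) = 6082·e^(0.19t).
e^((0.449 − 0.19)t) = 6082/456 → e^(0.259·t) = 13.338.
0.259·t = ln(13.338) = 2.5906, so t = 2.5906/0.259 = 10.002.

10.0 years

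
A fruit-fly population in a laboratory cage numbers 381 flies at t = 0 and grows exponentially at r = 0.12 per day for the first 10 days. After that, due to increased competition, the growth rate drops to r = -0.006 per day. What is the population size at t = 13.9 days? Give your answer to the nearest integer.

Phase 1: N(10) = 381·e^(0.12×10) = 381·e^1.2 = 1264.96.
Phase 2 runs for 13.9 − 10 = 3.9 days at r = -0.006.
N(13.9) = 1264.96·e^(-0.006×3.9) = 1264.96·e^-0.0234 = 1235.71.

1236 flies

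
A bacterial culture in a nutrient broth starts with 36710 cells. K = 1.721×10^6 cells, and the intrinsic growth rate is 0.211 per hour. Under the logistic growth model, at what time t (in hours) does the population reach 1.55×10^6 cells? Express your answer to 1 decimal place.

A = (K − N₀)/N₀ = (1.721×10^6 − 36710)/36710 = 45.881.
Solve 1.721×10^6/(1 + 45.881·e^(−0.211t)) = 1.55×10^6: 1 + 45.881·e^(−0.211t) = 1.1103, so e^(−0.211t) = 0.00240454.
−0.211·t = ln(0.00240454) = -6.0304, so t = 6.0304/0.211 = 28.58.

28.6 hours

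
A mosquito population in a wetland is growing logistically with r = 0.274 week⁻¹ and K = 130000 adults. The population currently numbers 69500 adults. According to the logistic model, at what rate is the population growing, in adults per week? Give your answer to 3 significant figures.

dN/dt = rN(1 − N/K) = 0.274 × 69500 × (1 − 69500/130000).
1 − 69500/130000 = 0.46538; dN/dt = 0.274 × 69500 × 0.46538 = 8862.3.

8860 adults per week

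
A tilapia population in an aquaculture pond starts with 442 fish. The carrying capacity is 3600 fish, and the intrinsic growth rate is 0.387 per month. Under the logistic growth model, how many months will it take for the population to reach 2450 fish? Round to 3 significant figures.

A = (K − N₀)/N₀ = (3600 − 442)/442 = 7.1448.
Solve 3600/(1 + 7.1448·e^(−0.387t)) = 2450: 1 + 7.1448·e^(−0.387t) = 1.4694, so e^(−0.387t) = 0.0656964.
−0.387·t = ln(0.0656964) = -2.7227, so t = 2.7227/0.387 = 7.0354.

7.04 months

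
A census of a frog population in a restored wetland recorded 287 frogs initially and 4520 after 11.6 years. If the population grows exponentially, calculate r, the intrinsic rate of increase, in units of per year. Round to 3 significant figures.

0.238 per year

From N(t) = N₀·e^(rt): e^(r·11.6) = 4520/287 = 15.749.
r·11.6 = ln(15.749) = 2.7568, so r = 2.7568/11.6 = 0.23765.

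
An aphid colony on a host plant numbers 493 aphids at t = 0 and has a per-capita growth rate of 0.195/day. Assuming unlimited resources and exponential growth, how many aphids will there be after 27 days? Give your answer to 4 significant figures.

95370 aphids

N(t) = N₀·e^(rt) = 493 × e^(0.195×27) = 493 × e^5.265.
e^5.265 ≈ 193.45, so N ≈ 493 × 193.45 = 95369.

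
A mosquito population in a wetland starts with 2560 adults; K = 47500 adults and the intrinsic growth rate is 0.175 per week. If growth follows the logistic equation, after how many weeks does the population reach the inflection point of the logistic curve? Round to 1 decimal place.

16.4 weeks

Logistic growth is fastest at N = K/2 = 23750.
A = (K − N₀)/N₀ = 17.555. Set K/(1 + A·e^(−rt)) = K/2 → A·e^(−rt) = 1.
e^(−0.175t) = 1/17.555 = 0.0569648, so t = ln(17.555)/0.175 = 2.8653/0.175 = 16.373.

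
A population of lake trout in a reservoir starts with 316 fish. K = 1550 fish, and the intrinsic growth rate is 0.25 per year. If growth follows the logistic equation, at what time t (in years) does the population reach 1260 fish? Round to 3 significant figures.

11.3 years

A = (K − N₀)/N₀ = (1550 − 316)/316 = 3.9051.
Solve 1550/(1 + 3.9051·e^(−0.25t)) = 1260: 1 + 3.9051·e^(−0.25t) = 1.2302, so e^(−0.25t) = 0.0589385.
−0.25·t = ln(0.0589385) = -2.8313, so t = 2.8313/0.25 = 11.325.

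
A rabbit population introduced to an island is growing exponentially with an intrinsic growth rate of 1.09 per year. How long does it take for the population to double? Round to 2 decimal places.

Doubling time t_d = ln(2)/r = 0.6931/1.09 = 0.63591.

0.64 years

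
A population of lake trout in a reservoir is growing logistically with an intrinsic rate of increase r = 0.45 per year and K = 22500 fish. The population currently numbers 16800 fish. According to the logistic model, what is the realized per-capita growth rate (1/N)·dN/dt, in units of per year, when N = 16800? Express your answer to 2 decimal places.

0.11 per year

(1/N)·dN/dt = r(1 − N/K) = 0.45 × (1 − 16800/22500).
= 0.45 × 0.25333 = 0.114.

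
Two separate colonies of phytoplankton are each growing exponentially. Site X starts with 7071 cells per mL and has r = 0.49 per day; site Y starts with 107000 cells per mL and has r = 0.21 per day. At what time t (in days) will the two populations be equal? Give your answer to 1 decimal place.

Set 7071·e^(0.49t) = 107000·e^(0.21t).
e^((0.49 − 0.21)t) = 107000/7071 → e^(0.28·t) = 15.132.
0.28·t = ln(15.132) = 2.7168, so t = 2.7168/0.28 = 9.703.

9.7 days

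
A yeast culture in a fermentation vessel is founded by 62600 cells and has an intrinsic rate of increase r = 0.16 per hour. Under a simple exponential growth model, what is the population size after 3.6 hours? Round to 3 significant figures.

111000 cells

N(t) = N₀·e^(rt) = 62600 × e^(0.16×3.6) = 62600 × e^0.576.
e^0.576 ≈ 1.7789, so N ≈ 62600 × 1.7789 = 111360.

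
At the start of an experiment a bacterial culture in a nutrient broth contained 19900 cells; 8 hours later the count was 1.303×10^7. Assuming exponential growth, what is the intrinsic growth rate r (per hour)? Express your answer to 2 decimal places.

From N(t) = N₀·e^(rt): e^(r·8) = 1.303×10^7/19900 = 654.77.
r·8 = ln(654.77) = 6.4843, so r = 6.4843/8 = 0.81054.

0.81 per hour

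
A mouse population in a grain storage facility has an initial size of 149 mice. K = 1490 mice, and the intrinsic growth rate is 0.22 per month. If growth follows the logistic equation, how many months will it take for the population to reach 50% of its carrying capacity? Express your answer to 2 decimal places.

9.99 months

A = (K − N₀)/N₀ = (1490 − 149)/149 = 9.
Solve 1490/(1 + 9·e^(−0.22t)) = 745: 1 + 9·e^(−0.22t) = 2, so e^(−0.22t) = 0.111111.
−0.22·t = ln(0.111111) = -2.1972, so t = 2.1972/0.22 = 9.9874.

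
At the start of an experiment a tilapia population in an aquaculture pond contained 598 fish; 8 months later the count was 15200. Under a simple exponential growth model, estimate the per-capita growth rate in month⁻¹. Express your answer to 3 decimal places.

From N(t) = N₀·e^(rt): e^(r·8) = 15200/598 = 25.418.
r·8 = ln(25.418) = 3.2355, so r = 3.2355/8 = 0.40443.

0.404 per month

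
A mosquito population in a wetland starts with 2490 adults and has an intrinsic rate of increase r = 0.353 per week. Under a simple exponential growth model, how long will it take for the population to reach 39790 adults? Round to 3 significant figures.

7.85 weeks

Set N₀·e^(rt) = 39790: e^(0.353·t) = 39790/2490 = 15.98.
0.353·t = ln(15.98) = 2.7713, so t = 2.7713/0.353 = 7.8508.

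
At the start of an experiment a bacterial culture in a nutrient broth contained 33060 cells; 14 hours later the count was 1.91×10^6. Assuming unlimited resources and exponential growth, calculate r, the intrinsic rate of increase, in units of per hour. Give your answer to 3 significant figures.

0.290 per hour

From N(t) = N₀·e^(rt): e^(r·14) = 1.91×10^6/33060 = 57.774.
r·14 = ln(57.774) = 4.0565, so r = 4.0565/14 = 0.28975.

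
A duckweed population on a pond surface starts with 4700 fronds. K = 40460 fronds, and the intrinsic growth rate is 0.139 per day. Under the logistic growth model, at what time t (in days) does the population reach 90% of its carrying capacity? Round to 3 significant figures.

30.4 days

A = (K − N₀)/N₀ = (40460 − 4700)/4700 = 7.6085.
Solve 40460/(1 + 7.6085·e^(−0.139t)) = 36414: 1 + 7.6085·e^(−0.139t) = 1.1111, so e^(−0.139t) = 0.0146035.
−0.139·t = ln(0.0146035) = -4.2265, so t = 4.2265/0.139 = 30.406.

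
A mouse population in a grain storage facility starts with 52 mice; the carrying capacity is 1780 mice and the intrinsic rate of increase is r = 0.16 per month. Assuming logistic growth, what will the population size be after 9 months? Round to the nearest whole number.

A = (K − N₀)/N₀ = (1780 − 52)/52 = 33.231.
N(t) = K/(1 + A·e^(−rt)) = 1780/(1 + 33.231×e^(−0.16×9)).
e^(−1.44) = 0.23693; denominator = 1 + 33.231×0.23693 = 8.8733.
N = 1780/8.8733 = 200.602.

201 mice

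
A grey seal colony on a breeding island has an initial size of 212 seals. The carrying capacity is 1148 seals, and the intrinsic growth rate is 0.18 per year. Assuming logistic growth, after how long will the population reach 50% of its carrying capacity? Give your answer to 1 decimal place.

8.3 years

A = (K − N₀)/N₀ = (1148 − 212)/212 = 4.4151.
Solve 1148/(1 + 4.4151·e^(−0.18t)) = 574: 1 + 4.4151·e^(−0.18t) = 2, so e^(−0.18t) = 0.226496.
−0.18·t = ln(0.226496) = -1.485, so t = 1.485/0.18 = 8.2502.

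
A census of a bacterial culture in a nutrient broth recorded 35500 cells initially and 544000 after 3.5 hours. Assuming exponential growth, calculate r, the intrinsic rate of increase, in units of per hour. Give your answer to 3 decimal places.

0.780 per hour

From N(t) = N₀·e^(rt): e^(r·3.5) = 544000/35500 = 15.324.
r·3.5 = ln(15.324) = 2.7294, so r = 2.7294/3.5 = 0.77983.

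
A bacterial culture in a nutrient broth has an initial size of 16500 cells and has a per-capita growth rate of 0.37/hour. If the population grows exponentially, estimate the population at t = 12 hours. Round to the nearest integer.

N(t) = N₀·e^(rt) = 16500 × e^(0.37×12) = 16500 × e^4.44.
e^4.44 ≈ 84.775, so N ≈ 16500 × 84.775 = 1.398787×10^6.

1398787 cells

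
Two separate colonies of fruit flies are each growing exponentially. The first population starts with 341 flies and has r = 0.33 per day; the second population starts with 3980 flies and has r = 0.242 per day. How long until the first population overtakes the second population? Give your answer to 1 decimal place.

Set 341·e^(0.33t) = 3980·e^(0.242t).
e^((0.33 − 0.242)t) = 3980/341 → e^(0.088·t) = 11.672.
0.088·t = ln(11.672) = 2.4572, so t = 2.4572/0.088 = 27.922.

27.9 days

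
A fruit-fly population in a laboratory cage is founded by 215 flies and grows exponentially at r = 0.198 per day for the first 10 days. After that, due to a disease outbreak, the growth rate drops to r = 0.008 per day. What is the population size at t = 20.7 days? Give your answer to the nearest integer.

Phase 1: N(10) = 215·e^(0.198×10) = 215·e^1.98 = 1557.19.
Phase 2 runs for 20.7 − 10 = 10.7 days at r = 0.008.
N(20.7) = 1557.19·e^(0.008×10.7) = 1557.19·e^0.0856 = 1696.36.

1696 flies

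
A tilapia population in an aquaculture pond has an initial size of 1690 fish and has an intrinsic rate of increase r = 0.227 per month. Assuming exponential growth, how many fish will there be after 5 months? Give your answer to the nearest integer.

N(t) = N₀·e^(rt) = 1690 × e^(0.227×5) = 1690 × e^1.135.
e^1.135 ≈ 3.1112, so N ≈ 1690 × 3.1112 = 5257.88.

5258 fish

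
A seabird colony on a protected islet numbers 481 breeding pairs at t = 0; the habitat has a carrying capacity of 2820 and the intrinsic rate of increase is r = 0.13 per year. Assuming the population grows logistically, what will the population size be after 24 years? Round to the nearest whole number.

A = (K − N₀)/N₀ = (2820 − 481)/481 = 4.8628.
N(t) = K/(1 + A·e^(−rt)) = 2820/(1 + 4.8628×e^(−0.13×24)).
e^(−3.12) = 0.044157; denominator = 1 + 4.8628×0.044157 = 1.2147.
N = 2820/1.2147 = 2321.51.

2322 breeding pairs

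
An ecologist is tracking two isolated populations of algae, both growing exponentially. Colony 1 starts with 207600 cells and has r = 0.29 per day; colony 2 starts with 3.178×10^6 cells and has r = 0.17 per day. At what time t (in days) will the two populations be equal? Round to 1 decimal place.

Set 207600·e^(0.29t) = 3.178×10^6·e^(0.17t).
e^((0.29 − 0.17)t) = 3.178×10^6/207600 → e^(0.12·t) = 15.308.
0.12·t = ln(15.308) = 2.7284, so t = 2.7284/0.12 = 22.737.

22.7 days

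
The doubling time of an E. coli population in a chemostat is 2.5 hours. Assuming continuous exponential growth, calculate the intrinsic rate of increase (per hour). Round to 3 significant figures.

r = ln(2)/t_d = 0.6931/2.5 = 0.27726.

0.277 per hour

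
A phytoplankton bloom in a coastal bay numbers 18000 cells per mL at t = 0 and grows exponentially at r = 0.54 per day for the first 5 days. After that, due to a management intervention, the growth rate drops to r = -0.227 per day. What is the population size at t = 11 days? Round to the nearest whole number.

Phase 1: N(5) = 18000·e^(0.54×5) = 18000·e^2.7 = 267835.
Phase 2 runs for 11 − 5 = 6 days at r = -0.227.
N(11) = 267835·e^(-0.227×6) = 267835·e^-1.362 = 68605.4.

68605 cells per mL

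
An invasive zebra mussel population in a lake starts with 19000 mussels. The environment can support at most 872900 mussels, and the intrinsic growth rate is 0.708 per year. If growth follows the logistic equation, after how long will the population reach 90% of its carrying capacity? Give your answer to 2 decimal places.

A = (K − N₀)/N₀ = (872900 − 19000)/19000 = 44.942.
Solve 872900/(1 + 44.942·e^(−0.708t)) = 785610: 1 + 44.942·e^(−0.708t) = 1.1111, so e^(−0.708t) = 0.00247232.
−0.708·t = ln(0.00247232) = -6.0026, so t = 6.0026/0.708 = 8.4782.

8.48 years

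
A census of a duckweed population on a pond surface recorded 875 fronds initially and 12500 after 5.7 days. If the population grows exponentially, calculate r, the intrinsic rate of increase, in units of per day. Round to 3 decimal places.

0.467 per day

From N(t) = N₀·e^(rt): e^(r·5.7) = 12500/875 = 14.286.
r·5.7 = ln(14.286) = 2.6593, so r = 2.6593/5.7 = 0.46654.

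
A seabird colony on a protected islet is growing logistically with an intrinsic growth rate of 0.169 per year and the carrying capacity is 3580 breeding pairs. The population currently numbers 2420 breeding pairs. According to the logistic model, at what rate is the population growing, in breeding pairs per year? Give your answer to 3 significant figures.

dN/dt = rN(1 − N/K) = 0.169 × 2420 × (1 − 2420/3580).
1 − 2420/3580 = 0.32402; dN/dt = 0.169 × 2420 × 0.32402 = 132.52.

133 breeding pairs per year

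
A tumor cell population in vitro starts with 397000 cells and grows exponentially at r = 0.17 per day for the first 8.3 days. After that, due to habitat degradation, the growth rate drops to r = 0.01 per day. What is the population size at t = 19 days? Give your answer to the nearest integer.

1811547 cells

Phase 1: N(8.3) = 397000·e^(0.17×8.3) = 397000·e^1.411 = 1.627721×10^6.
Phase 2 runs for 19 − 8.3 = 10.7 days at r = 0.01.
N(19) = 1.627721×10^6·e^(0.01×10.7) = 1.627721×10^6·e^0.107 = 1.811547×10^6.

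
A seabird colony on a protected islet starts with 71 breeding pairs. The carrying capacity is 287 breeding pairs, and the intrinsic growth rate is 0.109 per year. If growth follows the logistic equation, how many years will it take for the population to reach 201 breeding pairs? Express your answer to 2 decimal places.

18.00 years

A = (K − N₀)/N₀ = (287 − 71)/71 = 3.0423.
Solve 287/(1 + 3.0423·e^(−0.109t)) = 201: 1 + 3.0423·e^(−0.109t) = 1.4279, so e^(−0.109t) = 0.140639.
−0.109·t = ln(0.140639) = -1.9616, so t = 1.9616/0.109 = 17.996.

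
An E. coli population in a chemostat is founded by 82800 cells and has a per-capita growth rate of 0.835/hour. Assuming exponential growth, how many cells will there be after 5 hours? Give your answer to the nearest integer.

N(t) = N₀·e^(rt) = 82800 × e^(0.835×5) = 82800 × e^4.175.
e^4.175 ≈ 65.04, so N ≈ 82800 × 65.04 = 5.385299×10^6.

5385299 cells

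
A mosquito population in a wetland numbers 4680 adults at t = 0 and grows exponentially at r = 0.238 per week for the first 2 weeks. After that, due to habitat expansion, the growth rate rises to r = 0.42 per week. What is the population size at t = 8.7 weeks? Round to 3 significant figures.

Phase 1: N(2) = 4680·e^(0.238×2) = 4680·e^0.476 = 7533.04.
Phase 2 runs for 8.7 − 2 = 6.7 weeks at r = 0.42.
N(8.7) = 7533.04·e^(0.42×6.7) = 7533.04·e^2.814 = 125625.

126000 adults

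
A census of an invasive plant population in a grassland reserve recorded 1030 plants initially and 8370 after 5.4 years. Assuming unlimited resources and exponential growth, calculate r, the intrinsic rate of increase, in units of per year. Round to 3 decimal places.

From N(t) = N₀·e^(rt): e^(r·5.4) = 8370/1030 = 8.1262.
r·5.4 = ln(8.1262) = 2.0951, so r = 2.0951/5.4 = 0.38798.

0.388 per year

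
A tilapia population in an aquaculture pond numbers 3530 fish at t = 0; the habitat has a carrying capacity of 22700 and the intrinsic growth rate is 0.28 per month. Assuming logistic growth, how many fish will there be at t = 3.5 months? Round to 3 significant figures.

7470 fish

A = (K − N₀)/N₀ = (22700 − 3530)/3530 = 5.4306.
N(t) = K/(1 + A·e^(−rt)) = 22700/(1 + 5.4306×e^(−0.28×3.5)).
e^(−0.98) = 0.37531; denominator = 1 + 5.4306×0.37531 = 3.0382.
N = 22700/3.0382 = 7471.62.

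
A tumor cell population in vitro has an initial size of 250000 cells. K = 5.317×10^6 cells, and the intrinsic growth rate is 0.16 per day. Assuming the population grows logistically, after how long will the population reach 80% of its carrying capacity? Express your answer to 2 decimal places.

A = (K − N₀)/N₀ = (5.317×10^6 − 250000)/250000 = 20.268.
Solve 5.317×10^6/(1 + 20.268·e^(−0.16t)) = 4.2536×10^6: 1 + 20.268·e^(−0.16t) = 1.25, so e^(−0.16t) = 0.0123347.
−0.16·t = ln(0.0123347) = -4.3953, so t = 4.3953/0.16 = 27.471.

27.47 days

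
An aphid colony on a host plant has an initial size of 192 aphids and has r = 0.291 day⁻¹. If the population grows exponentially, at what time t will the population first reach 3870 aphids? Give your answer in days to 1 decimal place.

Set N₀·e^(rt) = 3870: e^(0.291·t) = 3870/192 = 20.156.
0.291·t = ln(20.156) = 3.0035, so t = 3.0035/0.291 = 10.321.

10.3 days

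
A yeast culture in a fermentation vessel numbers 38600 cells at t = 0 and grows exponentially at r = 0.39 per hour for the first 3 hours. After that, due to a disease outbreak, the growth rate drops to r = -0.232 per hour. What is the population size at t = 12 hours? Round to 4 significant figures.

15410 cells

Phase 1: N(3) = 38600·e^(0.39×3) = 38600·e^1.17 = 124369.
Phase 2 runs for 12 − 3 = 9 hours at r = -0.232.
N(12) = 124369·e^(-0.232×9) = 124369·e^-2.088 = 15413.6.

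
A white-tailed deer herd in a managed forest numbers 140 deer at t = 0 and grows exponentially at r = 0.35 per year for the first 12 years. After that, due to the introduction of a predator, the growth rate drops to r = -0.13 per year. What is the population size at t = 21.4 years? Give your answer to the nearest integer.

Phase 1: N(12) = 140·e^(0.35×12) = 140·e^4.2 = 9336.09.
Phase 2 runs for 21.4 − 12 = 9.4 years at r = -0.13.
N(21.4) = 9336.09·e^(-0.13×9.4) = 9336.09·e^-1.222 = 2750.79.

2751 deer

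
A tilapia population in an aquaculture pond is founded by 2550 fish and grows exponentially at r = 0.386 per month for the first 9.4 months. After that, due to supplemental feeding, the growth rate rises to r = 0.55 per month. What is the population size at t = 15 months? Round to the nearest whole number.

Phase 1: N(9.4) = 2550·e^(0.386×9.4) = 2550·e^3.628 = 96013.9.
Phase 2 runs for 15 − 9.4 = 5.6 months at r = 0.55.
N(15) = 96013.9·e^(0.55×5.6) = 96013.9·e^3.08 = 2.08911×10^6.

2089110 fish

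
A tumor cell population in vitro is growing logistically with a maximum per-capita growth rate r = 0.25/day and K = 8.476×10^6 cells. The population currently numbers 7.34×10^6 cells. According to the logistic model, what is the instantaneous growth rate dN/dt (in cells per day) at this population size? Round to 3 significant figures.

246000 cells per day

dN/dt = rN(1 − N/K) = 0.25 × 7.34×10^6 × (1 − 7.34×10^6/8.476×10^6).
1 − 7.34×10^6/8.476×10^6 = 0.13403; dN/dt = 0.25 × 7.34×10^6 × 0.13403 = 2.45937×10^5.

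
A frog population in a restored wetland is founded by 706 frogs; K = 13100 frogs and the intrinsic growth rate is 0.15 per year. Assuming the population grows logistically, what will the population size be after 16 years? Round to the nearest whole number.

A = (K − N₀)/N₀ = (13100 − 706)/706 = 17.555.
N(t) = K/(1 + A·e^(−rt)) = 13100/(1 + 17.555×e^(−0.15×16)).
e^(−2.4) = 0.090718; denominator = 1 + 17.555×0.090718 = 2.5926.
N = 13100/2.5926 = 5052.89.

5053 frogs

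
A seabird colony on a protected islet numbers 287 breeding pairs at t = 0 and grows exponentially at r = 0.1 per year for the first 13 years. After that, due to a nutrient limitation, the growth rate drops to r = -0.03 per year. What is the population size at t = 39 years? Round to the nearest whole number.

Phase 1: N(13) = 287·e^(0.1×13) = 287·e^1.3 = 1053.09.
Phase 2 runs for 39 − 13 = 26 years at r = -0.03.
N(39) = 1053.09·e^(-0.03×26) = 1053.09·e^-0.78 = 482.742.

483 breeding pairs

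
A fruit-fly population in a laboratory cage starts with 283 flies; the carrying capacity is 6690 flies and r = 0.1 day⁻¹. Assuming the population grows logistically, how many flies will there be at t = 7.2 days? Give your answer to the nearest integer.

557 flies

A = (K − N₀)/N₀ = (6690 − 283)/283 = 22.64.
N(t) = K/(1 + A·e^(−rt)) = 6690/(1 + 22.64×e^(−0.1×7.2)).
e^(−0.72) = 0.48675; denominator = 1 + 22.64×0.48675 = 12.02.
N = 6690/12.02 = 556.579.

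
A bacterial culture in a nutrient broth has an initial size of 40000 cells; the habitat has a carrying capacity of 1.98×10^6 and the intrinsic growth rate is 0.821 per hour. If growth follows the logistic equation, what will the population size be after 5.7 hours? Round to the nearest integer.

A = (K − N₀)/N₀ = (1.98×10^6 − 40000)/40000 = 48.5.
N(t) = K/(1 + A·e^(−rt)) = 1.98×10^6/(1 + 48.5×e^(−0.821×5.7)).
e^(−4.68) = 0.0092818; denominator = 1 + 48.5×0.0092818 = 1.4502.
N = 1.98×10^6/1.4502 = 1.36536×10^6.

1365360 cells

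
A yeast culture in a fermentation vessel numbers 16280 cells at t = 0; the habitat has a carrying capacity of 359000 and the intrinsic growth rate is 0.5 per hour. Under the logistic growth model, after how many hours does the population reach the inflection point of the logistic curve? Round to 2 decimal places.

6.09 hours

Logistic growth is fastest at N = K/2 = 179500.
A = (K − N₀)/N₀ = 21.052. Set K/(1 + A·e^(−rt)) = K/2 → A·e^(−rt) = 1.
e^(−0.5t) = 1/21.052 = 0.0475023, so t = ln(21.052)/0.5 = 3.047/0.5 = 6.094.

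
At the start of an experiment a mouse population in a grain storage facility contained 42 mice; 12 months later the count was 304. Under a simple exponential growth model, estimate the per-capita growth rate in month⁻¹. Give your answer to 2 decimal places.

From N(t) = N₀·e^(rt): e^(r·12) = 304/42 = 7.2381.
r·12 = ln(7.2381) = 1.9794, so r = 1.9794/12 = 0.16495.

0.16 per month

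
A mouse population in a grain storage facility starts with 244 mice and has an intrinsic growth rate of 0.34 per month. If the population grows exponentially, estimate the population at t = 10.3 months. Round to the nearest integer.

8096 mice

N(t) = N₀·e^(rt) = 244 × e^(0.34×10.3) = 244 × e^3.502.
e^3.502 ≈ 33.182, so N ≈ 244 × 33.182 = 8096.35.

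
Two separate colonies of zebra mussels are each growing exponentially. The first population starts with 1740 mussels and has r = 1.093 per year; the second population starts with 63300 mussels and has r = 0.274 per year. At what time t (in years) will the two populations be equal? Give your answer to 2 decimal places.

4.39 years

Set 1740·e^(1.093t) = 63300·e^(0.274t).
e^((1.093 − 0.274)t) = 63300/1740 → e^(0.819·t) = 36.379.
0.819·t = ln(36.379) = 3.594, so t = 3.594/0.819 = 4.3883.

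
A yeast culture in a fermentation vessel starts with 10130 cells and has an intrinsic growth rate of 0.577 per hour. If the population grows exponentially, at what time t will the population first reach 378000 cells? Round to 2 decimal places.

Set N₀·e^(rt) = 378000: e^(0.577·t) = 378000/10130 = 37.315.
0.577·t = ln(37.315) = 3.6194, so t = 3.6194/0.577 = 6.2728.

6.27 hours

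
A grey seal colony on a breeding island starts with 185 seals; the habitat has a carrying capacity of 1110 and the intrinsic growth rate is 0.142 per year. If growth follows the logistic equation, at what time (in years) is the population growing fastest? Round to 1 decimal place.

Logistic growth is fastest at N = K/2 = 555.
A = (K − N₀)/N₀ = 5. Set K/(1 + A·e^(−rt)) = K/2 → A·e^(−rt) = 1.
e^(−0.142t) = 1/5 = 0.2, so t = ln(5)/0.142 = 1.6094/0.142 = 11.334.

11.3 years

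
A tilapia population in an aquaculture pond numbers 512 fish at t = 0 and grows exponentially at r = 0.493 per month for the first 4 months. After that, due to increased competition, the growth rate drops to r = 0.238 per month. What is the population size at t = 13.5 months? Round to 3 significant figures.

Phase 1: N(4) = 512·e^(0.493×4) = 512·e^1.972 = 3678.74.
Phase 2 runs for 13.5 − 4 = 9.5 months at r = 0.238.
N(13.5) = 3678.74·e^(0.238×9.5) = 3678.74·e^2.261 = 35288.9.

35300 fish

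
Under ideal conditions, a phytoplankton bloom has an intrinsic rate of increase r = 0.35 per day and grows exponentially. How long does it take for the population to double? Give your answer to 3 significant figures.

Doubling time t_d = ln(2)/r = 0.6931/0.35 = 1.9804.

1.98 days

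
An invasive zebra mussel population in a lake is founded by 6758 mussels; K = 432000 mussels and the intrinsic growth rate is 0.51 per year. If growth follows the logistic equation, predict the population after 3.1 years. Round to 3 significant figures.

31000 mussels

A = (K − N₀)/N₀ = (432000 − 6758)/6758 = 62.924.
N(t) = K/(1 + A·e^(−rt)) = 432000/(1 + 62.924×e^(−0.51×3.1)).
e^(−1.581) = 0.20577; denominator = 1 + 62.924×0.20577 = 13.948.
N = 432000/13.948 = 30972.5.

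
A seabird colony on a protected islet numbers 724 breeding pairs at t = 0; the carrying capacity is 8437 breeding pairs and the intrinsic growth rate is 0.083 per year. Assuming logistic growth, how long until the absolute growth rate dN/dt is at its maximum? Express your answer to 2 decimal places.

Logistic growth is fastest at N = K/2 = 4218.5.
A = (K − N₀)/N₀ = 10.653. Set K/(1 + A·e^(−rt)) = K/2 → A·e^(−rt) = 1.
e^(−0.083t) = 1/10.653 = 0.0938675, so t = ln(10.653)/0.083 = 2.3659/0.083 = 28.504.

28.50 years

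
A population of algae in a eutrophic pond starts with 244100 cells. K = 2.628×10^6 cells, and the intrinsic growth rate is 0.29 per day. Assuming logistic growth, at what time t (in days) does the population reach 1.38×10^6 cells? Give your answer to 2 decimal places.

8.21 days

A = (K − N₀)/N₀ = (2.628×10^6 − 244100)/244100 = 9.7661.
Solve 2.628×10^6/(1 + 9.7661·e^(−0.29t)) = 1.38×10^6: 1 + 9.7661·e^(−0.29t) = 1.9043, so e^(−0.29t) = 0.0926009.
−0.29·t = ln(0.0926009) = -2.3795, so t = 2.3795/0.29 = 8.205.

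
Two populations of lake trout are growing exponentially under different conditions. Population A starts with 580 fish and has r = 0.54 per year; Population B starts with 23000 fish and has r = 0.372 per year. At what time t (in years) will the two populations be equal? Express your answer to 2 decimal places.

Set 580·e^(0.54t) = 23000·e^(0.372t).
e^((0.54 − 0.372)t) = 23000/580 → e^(0.168·t) = 39.655.
0.168·t = ln(39.655) = 3.6802, so t = 3.6802/0.168 = 21.906.

21.91 years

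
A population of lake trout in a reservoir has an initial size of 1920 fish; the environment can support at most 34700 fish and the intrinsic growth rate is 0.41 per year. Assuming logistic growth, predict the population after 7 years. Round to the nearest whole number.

A = (K − N₀)/N₀ = (34700 − 1920)/1920 = 17.073.
N(t) = K/(1 + A·e^(−rt)) = 34700/(1 + 17.073×e^(−0.41×7)).
e^(−2.87) = 0.056699; denominator = 1 + 17.073×0.056699 = 1.968.
N = 34700/1.968 = 17632.

17632 fish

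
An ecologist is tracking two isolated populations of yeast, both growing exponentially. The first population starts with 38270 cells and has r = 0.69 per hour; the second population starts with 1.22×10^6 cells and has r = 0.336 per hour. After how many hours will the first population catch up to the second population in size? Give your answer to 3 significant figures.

9.78 hours

Set 38270·e^(0.69t) = 1.22×10^6·e^(0.336t).
e^((0.69 − 0.336)t) = 1.22×10^6/38270 → e^(0.354·t) = 31.879.
0.354·t = ln(31.879) = 3.4619, so t = 3.4619/0.354 = 9.7795.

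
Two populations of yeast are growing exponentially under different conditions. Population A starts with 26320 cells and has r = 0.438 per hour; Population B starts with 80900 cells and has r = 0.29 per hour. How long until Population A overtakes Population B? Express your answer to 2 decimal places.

Set 26320·e^(0.438t) = 80900·e^(0.29t).
e^((0.438 − 0.29)t) = 80900/26320 → e^(0.148·t) = 3.0737.
0.148·t = ln(3.0737) = 1.1229, so t = 1.1229/0.148 = 7.5871.

7.59 hours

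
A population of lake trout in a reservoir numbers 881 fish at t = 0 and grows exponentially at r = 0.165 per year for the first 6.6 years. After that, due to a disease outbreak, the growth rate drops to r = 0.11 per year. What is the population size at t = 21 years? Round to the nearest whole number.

Phase 1: N(6.6) = 881·e^(0.165×6.6) = 881·e^1.089 = 2617.72.
Phase 2 runs for 21 − 6.6 = 14.4 years at r = 0.11.
N(21) = 2617.72·e^(0.11×14.4) = 2617.72·e^1.584 = 12759.8.

12760 fish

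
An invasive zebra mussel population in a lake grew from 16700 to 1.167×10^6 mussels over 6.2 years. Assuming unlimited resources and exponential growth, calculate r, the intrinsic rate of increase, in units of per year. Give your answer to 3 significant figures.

From N(t) = N₀·e^(rt): e^(r·6.2) = 1.167×10^6/16700 = 69.88.
r·6.2 = ln(69.88) = 4.2468, so r = 4.2468/6.2 = 0.68496.

0.685 per year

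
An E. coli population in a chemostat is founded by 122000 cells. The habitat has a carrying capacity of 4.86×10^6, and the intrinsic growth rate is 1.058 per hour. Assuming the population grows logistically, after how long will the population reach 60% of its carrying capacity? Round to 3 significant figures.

A = (K − N₀)/N₀ = (4.86×10^6 − 122000)/122000 = 38.836.
Solve 4.86×10^6/(1 + 38.836·e^(−1.058t)) = 2.916×10^6: 1 + 38.836·e^(−1.058t) = 1.6667, so e^(−1.058t) = 0.0171662.
−1.058·t = ln(0.0171662) = -4.0648, so t = 4.0648/1.058 = 3.842.

3.84 hours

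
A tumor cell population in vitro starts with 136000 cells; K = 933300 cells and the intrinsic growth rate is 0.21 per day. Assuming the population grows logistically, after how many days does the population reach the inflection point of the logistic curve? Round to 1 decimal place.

8.4 days

Logistic growth is fastest at N = K/2 = 466650.
A = (K − N₀)/N₀ = 5.8625. Set K/(1 + A·e^(−rt)) = K/2 → A·e^(−rt) = 1.
e^(−0.21t) = 1/5.8625 = 0.170576, so t = ln(5.8625)/0.21 = 1.7686/0.21 = 8.4218.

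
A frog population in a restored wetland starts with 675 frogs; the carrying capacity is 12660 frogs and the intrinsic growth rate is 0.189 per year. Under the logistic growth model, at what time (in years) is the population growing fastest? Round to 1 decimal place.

15.2 years

Logistic growth is fastest at N = K/2 = 6330.
A = (K − N₀)/N₀ = 17.756. Set K/(1 + A·e^(−rt)) = K/2 → A·e^(−rt) = 1.
e^(−0.189t) = 1/17.756 = 0.0563204, so t = ln(17.756)/0.189 = 2.8767/0.189 = 15.221.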